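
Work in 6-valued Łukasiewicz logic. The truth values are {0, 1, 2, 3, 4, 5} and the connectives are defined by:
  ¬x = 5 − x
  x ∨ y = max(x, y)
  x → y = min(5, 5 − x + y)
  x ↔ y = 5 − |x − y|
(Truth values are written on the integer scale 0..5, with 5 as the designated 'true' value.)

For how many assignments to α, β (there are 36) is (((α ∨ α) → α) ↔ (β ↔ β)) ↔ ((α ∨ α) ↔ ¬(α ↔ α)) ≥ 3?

value 5: 6 assignments (counts)
value 4: 6 assignments (counts)
value 3: 6 assignments (counts)
value 2: 6 assignments
value 1: 6 assignments
value 0: 6 assignments
So 18 of the 36 assignments meet the threshold.

18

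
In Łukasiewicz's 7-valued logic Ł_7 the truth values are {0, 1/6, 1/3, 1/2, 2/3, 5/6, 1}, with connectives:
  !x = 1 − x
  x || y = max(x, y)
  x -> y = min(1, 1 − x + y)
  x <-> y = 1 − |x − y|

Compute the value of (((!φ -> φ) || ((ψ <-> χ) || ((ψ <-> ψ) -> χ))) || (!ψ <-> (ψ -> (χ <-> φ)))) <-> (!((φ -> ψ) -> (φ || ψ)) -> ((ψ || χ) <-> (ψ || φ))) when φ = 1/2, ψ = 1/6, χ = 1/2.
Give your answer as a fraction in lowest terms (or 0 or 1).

1

!φ = !1/2 = 1/2
!φ -> φ = 1/2 -> 1/2 = 1
ψ <-> χ = 1/6 <-> 1/2 = 2/3
ψ <-> ψ = 1/6 <-> 1/6 = 1
(ψ <-> ψ) -> χ = 1 -> 1/2 = 1/2
(ψ <-> χ) || ((ψ <-> ψ) -> χ) = 2/3 || 1/2 = 2/3
(!φ -> φ) || ((ψ <-> χ) || ((ψ <-> ψ) -> χ)) = 1 || 2/3 = 1
!ψ = !1/6 = 5/6
χ <-> φ = 1/2 <-> 1/2 = 1
ψ -> (χ <-> φ) = 1/6 -> 1 = 1
!ψ <-> (ψ -> (χ <-> φ)) = 5/6 <-> 1 = 5/6
((!φ -> φ) || ((ψ <-> χ) || ((ψ <-> ψ) -> χ))) || (!ψ <-> (ψ -> (χ <-> φ))) = 1 || 5/6 = 1
φ -> ψ = 1/2 -> 1/6 = 2/3
φ || ψ = 1/2 || 1/6 = 1/2
(φ -> ψ) -> (φ || ψ) = 2/3 -> 1/2 = 5/6
!((φ -> ψ) -> (φ || ψ)) = !5/6 = 1/6
ψ || χ = 1/6 || 1/2 = 1/2
ψ || φ = 1/6 || 1/2 = 1/2
(ψ || χ) <-> (ψ || φ) = 1/2 <-> 1/2 = 1
!((φ -> ψ) -> (φ || ψ)) -> ((ψ || χ) <-> (ψ || φ)) = 1/6 -> 1 = 1
(((!φ -> φ) || ((ψ <-> χ) || ((ψ <-> ψ) -> χ))) || (!ψ <-> (ψ -> (χ <-> φ)))) <-> (!((φ -> ψ) -> (φ || ψ)) -> ((ψ || χ) <-> (ψ || φ))) = 1 <-> 1 = 1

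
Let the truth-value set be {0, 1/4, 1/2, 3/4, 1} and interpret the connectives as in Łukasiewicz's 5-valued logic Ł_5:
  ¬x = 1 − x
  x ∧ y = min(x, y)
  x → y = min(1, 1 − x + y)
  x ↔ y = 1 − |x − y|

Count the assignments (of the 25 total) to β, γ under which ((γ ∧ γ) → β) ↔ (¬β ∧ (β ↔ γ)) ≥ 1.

9

value 1: 9 assignments (counts)
value 3/4: 3 assignments
value 1/2: 4 assignments
value 1/4: 4 assignments
value 0: 5 assignments
So 9 of the 25 assignments meet the threshold.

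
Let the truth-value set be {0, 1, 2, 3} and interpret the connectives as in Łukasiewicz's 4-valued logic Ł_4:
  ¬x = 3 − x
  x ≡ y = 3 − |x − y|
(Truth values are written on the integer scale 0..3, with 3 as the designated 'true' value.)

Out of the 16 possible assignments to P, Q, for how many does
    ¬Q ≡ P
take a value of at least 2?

P = 0, Q = 0 ↦ 0  <
P = 0, Q = 1 ↦ 1  <
P = 0, Q = 2 ↦ 2  ≥
P = 0, Q = 3 ↦ 3  ≥
P = 1, Q = 0 ↦ 1  <
P = 1, Q = 1 ↦ 2  ≥
P = 1, Q = 2 ↦ 3  ≥
P = 1, Q = 3 ↦ 2  ≥
P = 2, Q = 0 ↦ 2  ≥
P = 2, Q = 1 ↦ 3  ≥
P = 2, Q = 2 ↦ 2  ≥
P = 2, Q = 3 ↦ 1  <
P = 3, Q = 0 ↦ 3  ≥
P = 3, Q = 1 ↦ 2  ≥
P = 3, Q = 2 ↦ 1  <
P = 3, Q = 3 ↦ 0  <
So 10 of the 16 assignments meet the threshold.

10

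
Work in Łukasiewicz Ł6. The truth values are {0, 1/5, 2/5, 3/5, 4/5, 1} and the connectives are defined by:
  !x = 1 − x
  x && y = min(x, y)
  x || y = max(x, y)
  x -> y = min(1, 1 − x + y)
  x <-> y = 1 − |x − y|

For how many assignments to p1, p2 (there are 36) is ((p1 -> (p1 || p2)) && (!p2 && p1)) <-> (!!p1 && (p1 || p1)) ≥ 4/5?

26

value 1: 21 assignments (counts)
value 4/5: 5 assignments (counts)
value 3/5: 4 assignments
value 2/5: 3 assignments
value 1/5: 2 assignments
value 0: 1 assignment
So 26 of the 36 assignments meet the threshold.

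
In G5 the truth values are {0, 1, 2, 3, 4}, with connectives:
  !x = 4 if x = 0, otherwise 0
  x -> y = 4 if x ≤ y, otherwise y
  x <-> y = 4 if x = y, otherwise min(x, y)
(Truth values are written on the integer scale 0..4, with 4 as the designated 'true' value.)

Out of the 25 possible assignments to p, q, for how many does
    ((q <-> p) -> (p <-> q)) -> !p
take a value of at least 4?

value 4: 5 assignments (counts)
value 0: 20 assignments
So 5 of the 25 assignments meet the threshold.

5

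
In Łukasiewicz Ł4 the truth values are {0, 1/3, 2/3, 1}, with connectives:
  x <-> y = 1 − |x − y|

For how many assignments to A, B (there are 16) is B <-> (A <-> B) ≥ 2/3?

A = 0, B = 0 ↦ 0  <
A = 0, B = 1/3 ↦ 2/3  ≥
A = 0, B = 2/3 ↦ 2/3  ≥
A = 0, B = 1 ↦ 0  <
A = 1/3, B = 0 ↦ 1/3  <
A = 1/3, B = 1/3 ↦ 1/3  <
A = 1/3, B = 2/3 ↦ 1  ≥
A = 1/3, B = 1 ↦ 1/3  <
A = 2/3, B = 0 ↦ 2/3  ≥
A = 2/3, B = 1/3 ↦ 2/3  ≥
A = 2/3, B = 2/3 ↦ 2/3  ≥
A = 2/3, B = 1 ↦ 2/3  ≥
A = 1, B = 0 ↦ 1  ≥
A = 1, B = 1/3 ↦ 1  ≥
A = 1, B = 2/3 ↦ 1  ≥
A = 1, B = 1 ↦ 1  ≥
So 11 of the 16 assignments meet the threshold.

11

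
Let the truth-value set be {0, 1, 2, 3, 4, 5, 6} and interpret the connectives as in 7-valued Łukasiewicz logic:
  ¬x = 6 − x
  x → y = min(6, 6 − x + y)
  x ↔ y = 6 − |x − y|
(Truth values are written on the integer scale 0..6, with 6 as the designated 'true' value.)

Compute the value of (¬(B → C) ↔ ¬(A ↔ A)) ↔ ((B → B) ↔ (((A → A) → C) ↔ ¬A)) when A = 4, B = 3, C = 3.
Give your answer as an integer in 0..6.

5

B → C = 3 → 3 = 6
¬(B → C) = ¬6 = 0
A ↔ A = 4 ↔ 4 = 6
¬(A ↔ A) = ¬6 = 0
¬(B → C) ↔ ¬(A ↔ A) = 0 ↔ 0 = 6
B → B = 3 → 3 = 6
A → A = 4 → 4 = 6
(A → A) → C = 6 → 3 = 3
¬A = ¬4 = 2
((A → A) → C) ↔ ¬A = 3 ↔ 2 = 5
(B → B) ↔ (((A → A) → C) ↔ ¬A) = 6 ↔ 5 = 5
(¬(B → C) ↔ ¬(A ↔ A)) ↔ ((B → B) ↔ (((A → A) → C) ↔ ¬A)) = 6 ↔ 5 = 5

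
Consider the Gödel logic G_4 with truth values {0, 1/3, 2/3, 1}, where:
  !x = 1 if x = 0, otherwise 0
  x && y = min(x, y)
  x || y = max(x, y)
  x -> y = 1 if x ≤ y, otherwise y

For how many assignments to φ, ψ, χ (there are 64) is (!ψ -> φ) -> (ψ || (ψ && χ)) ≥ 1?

20

value 1: 20 assignments (counts)
value 2/3: 16 assignments
value 1/3: 16 assignments
value 0: 12 assignments
So 20 of the 64 assignments meet the threshold.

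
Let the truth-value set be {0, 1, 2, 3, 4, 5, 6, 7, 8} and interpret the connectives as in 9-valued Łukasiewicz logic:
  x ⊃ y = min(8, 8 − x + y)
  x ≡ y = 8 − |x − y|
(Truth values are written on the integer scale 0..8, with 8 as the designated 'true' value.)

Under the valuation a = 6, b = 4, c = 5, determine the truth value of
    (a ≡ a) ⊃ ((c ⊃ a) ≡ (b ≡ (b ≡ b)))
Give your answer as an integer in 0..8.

4

a ≡ a = 6 ≡ 6 = 8
c ⊃ a = 5 ⊃ 6 = 8
b ≡ b = 4 ≡ 4 = 8
b ≡ (b ≡ b) = 4 ≡ 8 = 4
(c ⊃ a) ≡ (b ≡ (b ≡ b)) = 8 ≡ 4 = 4
(a ≡ a) ⊃ ((c ⊃ a) ≡ (b ≡ (b ≡ b))) = 8 ⊃ 4 = 4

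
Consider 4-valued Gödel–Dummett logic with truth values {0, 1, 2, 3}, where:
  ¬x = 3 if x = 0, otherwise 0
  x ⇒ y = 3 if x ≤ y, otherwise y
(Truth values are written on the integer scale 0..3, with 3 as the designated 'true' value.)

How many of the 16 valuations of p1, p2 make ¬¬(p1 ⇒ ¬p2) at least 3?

7

p1 = 0, p2 = 0 ↦ 3  ≥
p1 = 0, p2 = 1 ↦ 3  ≥
p1 = 0, p2 = 2 ↦ 3  ≥
p1 = 0, p2 = 3 ↦ 3  ≥
p1 = 1, p2 = 0 ↦ 3  ≥
p1 = 1, p2 = 1 ↦ 0  <
p1 = 1, p2 = 2 ↦ 0  <
p1 = 1, p2 = 3 ↦ 0  <
p1 = 2, p2 = 0 ↦ 3  ≥
p1 = 2, p2 = 1 ↦ 0  <
p1 = 2, p2 = 2 ↦ 0  <
p1 = 2, p2 = 3 ↦ 0  <
p1 = 3, p2 = 0 ↦ 3  ≥
p1 = 3, p2 = 1 ↦ 0  <
p1 = 3, p2 = 2 ↦ 0  <
p1 = 3, p2 = 3 ↦ 0  <
So 7 of the 16 assignments meet the threshold.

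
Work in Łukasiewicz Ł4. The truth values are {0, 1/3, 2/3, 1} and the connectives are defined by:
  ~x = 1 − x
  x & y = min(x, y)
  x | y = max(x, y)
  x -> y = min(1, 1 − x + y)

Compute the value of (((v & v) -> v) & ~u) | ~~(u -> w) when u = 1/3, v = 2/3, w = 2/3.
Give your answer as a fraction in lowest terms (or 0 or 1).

1

v & v = 2/3 & 2/3 = 2/3
(v & v) -> v = 2/3 -> 2/3 = 1
~u = ~1/3 = 2/3
((v & v) -> v) & ~u = 1 & 2/3 = 2/3
u -> w = 1/3 -> 2/3 = 1
~(u -> w) = ~1 = 0
~~(u -> w) = ~0 = 1
(((v & v) -> v) & ~u) | ~~(u -> w) = 2/3 | 1 = 1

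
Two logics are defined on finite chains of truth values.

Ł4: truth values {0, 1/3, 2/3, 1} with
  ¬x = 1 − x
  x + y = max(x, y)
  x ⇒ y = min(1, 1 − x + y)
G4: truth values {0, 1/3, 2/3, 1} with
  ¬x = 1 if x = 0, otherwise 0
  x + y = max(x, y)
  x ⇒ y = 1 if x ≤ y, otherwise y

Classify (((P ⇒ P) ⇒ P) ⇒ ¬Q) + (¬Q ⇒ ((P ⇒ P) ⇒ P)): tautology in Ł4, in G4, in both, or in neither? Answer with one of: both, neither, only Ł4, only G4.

both

In Ł4: every assignment gives 1 — tautology.
In G4: every assignment gives 1 — tautology.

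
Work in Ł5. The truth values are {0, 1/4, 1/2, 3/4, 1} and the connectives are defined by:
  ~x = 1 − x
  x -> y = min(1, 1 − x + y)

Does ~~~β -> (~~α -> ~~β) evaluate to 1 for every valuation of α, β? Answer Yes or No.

No

Counterexample: take α = 1/4, β = 0.
~β = ~0 = 1
~~β = ~1 = 0
~~~β = ~0 = 1
~α = ~1/4 = 3/4
~~α = ~3/4 = 1/4
~~α -> ~~β = 1/4 -> 0 = 3/4
~~~β -> (~~α -> ~~β) = 1 -> 3/4 = 3/4
This gives 3/4 ≠ 1.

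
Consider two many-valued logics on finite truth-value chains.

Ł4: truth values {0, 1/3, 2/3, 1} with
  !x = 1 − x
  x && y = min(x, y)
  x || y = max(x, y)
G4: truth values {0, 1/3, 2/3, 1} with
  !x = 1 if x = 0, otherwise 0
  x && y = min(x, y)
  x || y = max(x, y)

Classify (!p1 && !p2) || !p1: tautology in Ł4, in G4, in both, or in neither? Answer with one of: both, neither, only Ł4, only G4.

neither

In Ł4: at p1 = 1/3, p2 = 0 the value is 2/3 — not a tautology.
In G4: at p1 = 1/3, p2 = 0 the value is 0 — not a tautology.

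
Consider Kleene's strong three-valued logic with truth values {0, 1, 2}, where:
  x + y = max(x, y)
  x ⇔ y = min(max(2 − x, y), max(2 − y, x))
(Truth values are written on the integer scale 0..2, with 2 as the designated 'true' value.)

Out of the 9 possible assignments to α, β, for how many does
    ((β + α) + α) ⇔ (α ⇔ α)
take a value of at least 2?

α = 0, β = 0 ↦ 0  <
α = 0, β = 1 ↦ 1  <
α = 0, β = 2 ↦ 2  ≥
α = 1, β = 0 ↦ 1  <
α = 1, β = 1 ↦ 1  <
α = 1, β = 2 ↦ 1  <
α = 2, β = 0 ↦ 2  ≥
α = 2, β = 1 ↦ 2  ≥
α = 2, β = 2 ↦ 2  ≥
So 4 of the 9 assignments meet the threshold.

4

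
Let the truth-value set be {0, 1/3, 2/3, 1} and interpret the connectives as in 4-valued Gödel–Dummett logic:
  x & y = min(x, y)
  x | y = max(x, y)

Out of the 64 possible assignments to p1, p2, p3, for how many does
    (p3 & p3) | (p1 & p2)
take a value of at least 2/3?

value 1: 19 assignments (counts)
value 2/3: 21 assignments (counts)
value 1/3: 17 assignments
value 0: 7 assignments
So 40 of the 64 assignments meet the threshold.

40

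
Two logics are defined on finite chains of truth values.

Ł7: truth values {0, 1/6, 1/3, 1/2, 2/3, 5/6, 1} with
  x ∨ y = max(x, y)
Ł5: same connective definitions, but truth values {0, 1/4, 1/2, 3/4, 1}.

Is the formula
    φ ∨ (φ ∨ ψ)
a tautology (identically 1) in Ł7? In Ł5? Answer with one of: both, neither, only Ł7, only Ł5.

In Ł7: at φ = 0, ψ = 0 the value is 0 — not a tautology.
In Ł5: at φ = 0, ψ = 0 the value is 0 — not a tautology.

neither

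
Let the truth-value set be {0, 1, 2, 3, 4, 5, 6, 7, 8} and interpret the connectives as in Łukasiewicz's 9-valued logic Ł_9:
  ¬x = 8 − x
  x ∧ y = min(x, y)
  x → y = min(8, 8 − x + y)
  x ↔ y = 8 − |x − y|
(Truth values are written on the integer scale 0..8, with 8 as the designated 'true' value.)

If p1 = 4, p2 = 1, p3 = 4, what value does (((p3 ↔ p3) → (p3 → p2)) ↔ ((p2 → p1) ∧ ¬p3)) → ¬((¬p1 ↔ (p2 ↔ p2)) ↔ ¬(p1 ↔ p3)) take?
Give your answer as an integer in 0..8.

5

p3 ↔ p3 = 4 ↔ 4 = 8
p3 → p2 = 4 → 1 = 5
(p3 ↔ p3) → (p3 → p2) = 8 → 5 = 5
p2 → p1 = 1 → 4 = 8
¬p3 = ¬4 = 4
(p2 → p1) ∧ ¬p3 = 8 ∧ 4 = 4
((p3 ↔ p3) → (p3 → p2)) ↔ ((p2 → p1) ∧ ¬p3) = 5 ↔ 4 = 7
¬p1 = ¬4 = 4
p2 ↔ p2 = 1 ↔ 1 = 8
¬p1 ↔ (p2 ↔ p2) = 4 ↔ 8 = 4
p1 ↔ p3 = 4 ↔ 4 = 8
¬(p1 ↔ p3) = ¬8 = 0
(¬p1 ↔ (p2 ↔ p2)) ↔ ¬(p1 ↔ p3) = 4 ↔ 0 = 4
¬((¬p1 ↔ (p2 ↔ p2)) ↔ ¬(p1 ↔ p3)) = ¬4 = 4
(((p3 ↔ p3) → (p3 → p2)) ↔ ((p2 → p1) ∧ ¬p3)) → ¬((¬p1 ↔ (p2 ↔ p2)) ↔ ¬(p1 ↔ p3)) = 7 → 4 = 5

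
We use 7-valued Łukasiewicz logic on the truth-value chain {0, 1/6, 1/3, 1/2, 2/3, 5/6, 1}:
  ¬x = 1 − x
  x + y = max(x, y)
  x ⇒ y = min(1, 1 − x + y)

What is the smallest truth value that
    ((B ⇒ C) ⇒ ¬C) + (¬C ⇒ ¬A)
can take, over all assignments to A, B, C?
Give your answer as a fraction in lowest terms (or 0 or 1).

1/2

Take A = 1, B = 0, C = 1/2:
B ⇒ C = 0 ⇒ 1/2 = 1
¬C = ¬1/2 = 1/2
(B ⇒ C) ⇒ ¬C = 1 ⇒ 1/2 = 1/2
¬C = ¬1/2 = 1/2
¬A = ¬1 = 0
¬C ⇒ ¬A = 1/2 ⇒ 0 = 1/2
((B ⇒ C) ⇒ ¬C) + (¬C ⇒ ¬A) = 1/2 + 1/2 = 1/2
No assignment yields a value below 1/2, so this is the minimum.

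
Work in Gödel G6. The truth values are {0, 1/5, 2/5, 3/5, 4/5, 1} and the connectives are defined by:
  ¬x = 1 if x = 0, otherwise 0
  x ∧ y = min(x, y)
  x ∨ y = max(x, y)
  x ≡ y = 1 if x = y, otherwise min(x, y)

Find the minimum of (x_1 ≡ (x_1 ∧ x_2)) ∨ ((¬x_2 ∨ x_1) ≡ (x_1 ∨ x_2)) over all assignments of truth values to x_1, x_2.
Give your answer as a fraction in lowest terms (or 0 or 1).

Take x_1 = 1/5, x_2 = 0:
x_1 ∧ x_2 = 1/5 ∧ 0 = 0
x_1 ≡ (x_1 ∧ x_2) = 1/5 ≡ 0 = 0
¬x_2 = ¬0 = 1
¬x_2 ∨ x_1 = 1 ∨ 1/5 = 1
x_1 ∨ x_2 = 1/5 ∨ 0 = 1/5
(¬x_2 ∨ x_1) ≡ (x_1 ∨ x_2) = 1 ≡ 1/5 = 1/5
(x_1 ≡ (x_1 ∧ x_2)) ∨ ((¬x_2 ∨ x_1) ≡ (x_1 ∨ x_2)) = 0 ∨ 1/5 = 1/5
No assignment yields a value below 1/5, so this is the minimum.

1/5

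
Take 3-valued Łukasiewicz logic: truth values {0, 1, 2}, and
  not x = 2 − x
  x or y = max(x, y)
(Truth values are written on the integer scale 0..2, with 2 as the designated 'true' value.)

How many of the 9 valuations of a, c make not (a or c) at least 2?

a = 0, c = 0 ↦ 2  ≥
a = 0, c = 1 ↦ 1  <
a = 0, c = 2 ↦ 0  <
a = 1, c = 0 ↦ 1  <
a = 1, c = 1 ↦ 1  <
a = 1, c = 2 ↦ 0  <
a = 2, c = 0 ↦ 0  <
a = 2, c = 1 ↦ 0  <
a = 2, c = 2 ↦ 0  <
So 1 of the 9 assignments meets the threshold.

1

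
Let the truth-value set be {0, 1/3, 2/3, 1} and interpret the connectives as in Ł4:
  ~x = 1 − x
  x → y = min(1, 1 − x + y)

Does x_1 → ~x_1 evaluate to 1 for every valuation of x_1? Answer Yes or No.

Counterexample: take x_1 = 2/3.
~x_1 = ~2/3 = 1/3
x_1 → ~x_1 = 2/3 → 1/3 = 2/3
This gives 2/3 ≠ 1.

No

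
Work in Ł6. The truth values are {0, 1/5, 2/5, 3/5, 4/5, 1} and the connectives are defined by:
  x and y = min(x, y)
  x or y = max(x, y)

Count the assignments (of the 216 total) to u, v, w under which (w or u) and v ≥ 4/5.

value 1: 11 assignments (counts)
value 4/5: 29 assignments (counts)
value 3/5: 41 assignments
value 2/5: 47 assignments
value 1/5: 47 assignments
value 0: 41 assignments
So 40 of the 216 assignments meet the threshold.

40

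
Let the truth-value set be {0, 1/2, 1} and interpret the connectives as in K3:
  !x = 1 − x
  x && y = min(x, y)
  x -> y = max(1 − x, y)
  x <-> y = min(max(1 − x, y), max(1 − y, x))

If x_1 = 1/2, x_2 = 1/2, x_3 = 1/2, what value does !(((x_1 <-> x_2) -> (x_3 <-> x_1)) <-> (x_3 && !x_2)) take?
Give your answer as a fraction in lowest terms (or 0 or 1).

x_1 <-> x_2 = 1/2 <-> 1/2 = 1/2
x_3 <-> x_1 = 1/2 <-> 1/2 = 1/2
(x_1 <-> x_2) -> (x_3 <-> x_1) = 1/2 -> 1/2 = 1/2
!x_2 = !1/2 = 1/2
x_3 && !x_2 = 1/2 && 1/2 = 1/2
((x_1 <-> x_2) -> (x_3 <-> x_1)) <-> (x_3 && !x_2) = 1/2 <-> 1/2 = 1/2
!(((x_1 <-> x_2) -> (x_3 <-> x_1)) <-> (x_3 && !x_2)) = !1/2 = 1/2

1/2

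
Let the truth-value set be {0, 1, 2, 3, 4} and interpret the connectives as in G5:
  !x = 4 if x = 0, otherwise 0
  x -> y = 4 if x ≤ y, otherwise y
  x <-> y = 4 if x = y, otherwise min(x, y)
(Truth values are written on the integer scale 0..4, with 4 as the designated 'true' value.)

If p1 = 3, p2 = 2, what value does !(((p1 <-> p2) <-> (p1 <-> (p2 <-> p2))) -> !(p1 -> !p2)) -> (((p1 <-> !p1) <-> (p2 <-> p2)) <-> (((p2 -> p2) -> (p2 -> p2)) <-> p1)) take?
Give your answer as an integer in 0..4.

p1 <-> p2 = 3 <-> 2 = 2
p2 <-> p2 = 2 <-> 2 = 4
p1 <-> (p2 <-> p2) = 3 <-> 4 = 3
(p1 <-> p2) <-> (p1 <-> (p2 <-> p2)) = 2 <-> 3 = 2
!p2 = !2 = 0
p1 -> !p2 = 3 -> 0 = 0
!(p1 -> !p2) = !0 = 4
((p1 <-> p2) <-> (p1 <-> (p2 <-> p2))) -> !(p1 -> !p2) = 2 -> 4 = 4
!(((p1 <-> p2) <-> (p1 <-> (p2 <-> p2))) -> !(p1 -> !p2)) = !4 = 0
!p1 = !3 = 0
p1 <-> !p1 = 3 <-> 0 = 0
p2 <-> p2 = 2 <-> 2 = 4
(p1 <-> !p1) <-> (p2 <-> p2) = 0 <-> 4 = 0
p2 -> p2 = 2 -> 2 = 4
p2 -> p2 = 2 -> 2 = 4
(p2 -> p2) -> (p2 -> p2) = 4 -> 4 = 4
((p2 -> p2) -> (p2 -> p2)) <-> p1 = 4 <-> 3 = 3
((p1 <-> !p1) <-> (p2 <-> p2)) <-> (((p2 -> p2) -> (p2 -> p2)) <-> p1) = 0 <-> 3 = 0
!(((p1 <-> p2) <-> (p1 <-> (p2 <-> p2))) -> !(p1 -> !p2)) -> (((p1 <-> !p1) <-> (p2 <-> p2)) <-> (((p2 -> p2) -> (p2 -> p2)) <-> p1)) = 0 -> 0 = 4

4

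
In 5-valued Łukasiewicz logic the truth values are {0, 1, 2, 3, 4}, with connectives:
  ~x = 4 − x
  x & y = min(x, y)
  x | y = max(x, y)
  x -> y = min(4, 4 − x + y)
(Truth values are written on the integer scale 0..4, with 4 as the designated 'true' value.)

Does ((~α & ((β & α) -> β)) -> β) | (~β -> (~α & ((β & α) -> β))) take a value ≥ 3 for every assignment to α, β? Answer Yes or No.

Counterexample: take α = 2, β = 0.
~α = ~2 = 2
β & α = 0 & 2 = 0
(β & α) -> β = 0 -> 0 = 4
~α & ((β & α) -> β) = 2 & 4 = 2
(~α & ((β & α) -> β)) -> β = 2 -> 0 = 2
~β = ~0 = 4
~α = ~2 = 2
β & α = 0 & 2 = 0
(β & α) -> β = 0 -> 0 = 4
~α & ((β & α) -> β) = 2 & 4 = 2
~β -> (~α & ((β & α) -> β)) = 4 -> 2 = 2
((~α & ((β & α) -> β)) -> β) | (~β -> (~α & ((β & α) -> β))) = 2 | 2 = 2
This gives 2, which is below 3.

No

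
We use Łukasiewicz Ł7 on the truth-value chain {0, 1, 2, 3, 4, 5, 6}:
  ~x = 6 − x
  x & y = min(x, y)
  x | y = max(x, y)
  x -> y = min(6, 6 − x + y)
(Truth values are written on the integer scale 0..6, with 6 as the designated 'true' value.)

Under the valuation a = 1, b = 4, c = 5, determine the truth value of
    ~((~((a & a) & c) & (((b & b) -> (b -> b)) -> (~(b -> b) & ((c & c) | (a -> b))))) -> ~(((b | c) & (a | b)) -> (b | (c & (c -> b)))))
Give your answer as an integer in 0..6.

0

a & a = 1 & 1 = 1
(a & a) & c = 1 & 5 = 1
~((a & a) & c) = ~1 = 5
b & b = 4 & 4 = 4
b -> b = 4 -> 4 = 6
(b & b) -> (b -> b) = 4 -> 6 = 6
b -> b = 4 -> 4 = 6
~(b -> b) = ~6 = 0
c & c = 5 & 5 = 5
a -> b = 1 -> 4 = 6
(c & c) | (a -> b) = 5 | 6 = 6
~(b -> b) & ((c & c) | (a -> b)) = 0 & 6 = 0
((b & b) -> (b -> b)) -> (~(b -> b) & ((c & c) | (a -> b))) = 6 -> 0 = 0
~((a & a) & c) & (((b & b) -> (b -> b)) -> (~(b -> b) & ((c & c) | (a -> b)))) = 5 & 0 = 0
b | c = 4 | 5 = 5
a | b = 1 | 4 = 4
(b | c) & (a | b) = 5 & 4 = 4
c -> b = 5 -> 4 = 5
c & (c -> b) = 5 & 5 = 5
b | (c & (c -> b)) = 4 | 5 = 5
((b | c) & (a | b)) -> (b | (c & (c -> b))) = 4 -> 5 = 6
~(((b | c) & (a | b)) -> (b | (c & (c -> b)))) = ~6 = 0
(~((a & a) & c) & (((b & b) -> (b -> b)) -> (~(b -> b) & ((c & c) | (a -> b))))) -> ~(((b | c) & (a | b)) -> (b | (c & (c -> b)))) = 0 -> 0 = 6
~((~((a & a) & c) & (((b & b) -> (b -> b)) -> (~(b -> b) & ((c & c) | (a -> b))))) -> ~(((b | c) & (a | b)) -> (b | (c & (c -> b))))) = ~6 = 0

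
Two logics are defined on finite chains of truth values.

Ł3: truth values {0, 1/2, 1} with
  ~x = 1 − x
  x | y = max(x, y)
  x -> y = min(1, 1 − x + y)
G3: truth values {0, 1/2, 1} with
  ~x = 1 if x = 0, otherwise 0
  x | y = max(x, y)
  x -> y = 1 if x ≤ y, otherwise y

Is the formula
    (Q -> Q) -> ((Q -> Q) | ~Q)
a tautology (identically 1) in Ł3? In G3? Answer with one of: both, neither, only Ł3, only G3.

In Ł3: every assignment gives 1 — tautology.
In G3: every assignment gives 1 — tautology.

both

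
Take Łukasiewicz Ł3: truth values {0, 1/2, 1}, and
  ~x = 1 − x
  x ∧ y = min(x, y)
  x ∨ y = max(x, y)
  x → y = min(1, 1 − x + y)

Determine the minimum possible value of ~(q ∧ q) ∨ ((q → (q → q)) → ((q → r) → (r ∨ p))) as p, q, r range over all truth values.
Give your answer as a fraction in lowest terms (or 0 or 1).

Take p = 0, q = 1/2, r = 0:
q ∧ q = 1/2 ∧ 1/2 = 1/2
~(q ∧ q) = ~1/2 = 1/2
q → q = 1/2 → 1/2 = 1
q → (q → q) = 1/2 → 1 = 1
q → r = 1/2 → 0 = 1/2
r ∨ p = 0 ∨ 0 = 0
(q → r) → (r ∨ p) = 1/2 → 0 = 1/2
(q → (q → q)) → ((q → r) → (r ∨ p)) = 1 → 1/2 = 1/2
~(q ∧ q) ∨ ((q → (q → q)) → ((q → r) → (r ∨ p))) = 1/2 ∨ 1/2 = 1/2
No assignment yields a value below 1/2, so this is the minimum.

1/2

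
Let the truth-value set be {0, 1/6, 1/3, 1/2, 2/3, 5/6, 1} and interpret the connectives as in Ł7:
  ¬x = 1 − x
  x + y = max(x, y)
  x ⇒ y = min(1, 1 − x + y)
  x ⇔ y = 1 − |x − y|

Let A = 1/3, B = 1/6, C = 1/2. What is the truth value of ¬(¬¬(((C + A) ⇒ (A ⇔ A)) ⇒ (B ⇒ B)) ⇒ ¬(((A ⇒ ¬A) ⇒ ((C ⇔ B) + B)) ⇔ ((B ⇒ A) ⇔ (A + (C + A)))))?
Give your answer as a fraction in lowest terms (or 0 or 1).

C + A = 1/2 + 1/3 = 1/2
A ⇔ A = 1/3 ⇔ 1/3 = 1
(C + A) ⇒ (A ⇔ A) = 1/2 ⇒ 1 = 1
B ⇒ B = 1/6 ⇒ 1/6 = 1
((C + A) ⇒ (A ⇔ A)) ⇒ (B ⇒ B) = 1 ⇒ 1 = 1
¬(((C + A) ⇒ (A ⇔ A)) ⇒ (B ⇒ B)) = ¬1 = 0
¬¬(((C + A) ⇒ (A ⇔ A)) ⇒ (B ⇒ B)) = ¬0 = 1
¬A = ¬1/3 = 2/3
A ⇒ ¬A = 1/3 ⇒ 2/3 = 1
C ⇔ B = 1/2 ⇔ 1/6 = 2/3
(C ⇔ B) + B = 2/3 + 1/6 = 2/3
(A ⇒ ¬A) ⇒ ((C ⇔ B) + B) = 1 ⇒ 2/3 = 2/3
B ⇒ A = 1/6 ⇒ 1/3 = 1
C + A = 1/2 + 1/3 = 1/2
A + (C + A) = 1/3 + 1/2 = 1/2
(B ⇒ A) ⇔ (A + (C + A)) = 1 ⇔ 1/2 = 1/2
((A ⇒ ¬A) ⇒ ((C ⇔ B) + B)) ⇔ ((B ⇒ A) ⇔ (A + (C + A))) = 2/3 ⇔ 1/2 = 5/6
¬(((A ⇒ ¬A) ⇒ ((C ⇔ B) + B)) ⇔ ((B ⇒ A) ⇔ (A + (C + A)))) = ¬5/6 = 1/6
¬¬(((C + A) ⇒ (A ⇔ A)) ⇒ (B ⇒ B)) ⇒ ¬(((A ⇒ ¬A) ⇒ ((C ⇔ B) + B)) ⇔ ((B ⇒ A) ⇔ (A + (C + A)))) = 1 ⇒ 1/6 = 1/6
¬(¬¬(((C + A) ⇒ (A ⇔ A)) ⇒ (B ⇒ B)) ⇒ ¬(((A ⇒ ¬A) ⇒ ((C ⇔ B) + B)) ⇔ ((B ⇒ A) ⇔ (A + (C + A))))) = ¬1/6 = 5/6

5/6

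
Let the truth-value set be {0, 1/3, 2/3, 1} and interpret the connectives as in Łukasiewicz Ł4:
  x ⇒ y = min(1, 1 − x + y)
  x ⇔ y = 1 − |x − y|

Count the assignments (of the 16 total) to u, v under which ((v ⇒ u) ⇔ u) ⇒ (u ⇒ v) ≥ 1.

12

u = 0, v = 0 ↦ 1  ≥
u = 0, v = 1/3 ↦ 1  ≥
u = 0, v = 2/3 ↦ 1  ≥
u = 0, v = 1 ↦ 1  ≥
u = 1/3, v = 0 ↦ 1  ≥
u = 1/3, v = 1/3 ↦ 1  ≥
u = 1/3, v = 2/3 ↦ 1  ≥
u = 1/3, v = 1 ↦ 1  ≥
u = 2/3, v = 0 ↦ 2/3  <
u = 2/3, v = 1/3 ↦ 1  ≥
u = 2/3, v = 2/3 ↦ 1  ≥
u = 2/3, v = 1 ↦ 1  ≥
u = 1, v = 0 ↦ 0  <
u = 1, v = 1/3 ↦ 1/3  <
u = 1, v = 2/3 ↦ 2/3  <
u = 1, v = 1 ↦ 1  ≥
So 12 of the 16 assignments meet the threshold.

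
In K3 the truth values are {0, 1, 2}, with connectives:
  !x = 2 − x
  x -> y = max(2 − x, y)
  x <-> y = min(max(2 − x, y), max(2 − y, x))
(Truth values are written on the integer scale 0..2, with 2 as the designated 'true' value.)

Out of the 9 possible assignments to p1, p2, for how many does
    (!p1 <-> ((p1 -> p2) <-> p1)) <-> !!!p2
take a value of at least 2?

p1 = 0, p2 = 0 ↦ 0  <
p1 = 0, p2 = 1 ↦ 1  <
p1 = 0, p2 = 2 ↦ 2  ≥
p1 = 1, p2 = 0 ↦ 1  <
p1 = 1, p2 = 1 ↦ 1  <
p1 = 1, p2 = 2 ↦ 1  <
p1 = 2, p2 = 0 ↦ 2  ≥
p1 = 2, p2 = 1 ↦ 1  <
p1 = 2, p2 = 2 ↦ 2  ≥
So 3 of the 9 assignments meet the threshold.

3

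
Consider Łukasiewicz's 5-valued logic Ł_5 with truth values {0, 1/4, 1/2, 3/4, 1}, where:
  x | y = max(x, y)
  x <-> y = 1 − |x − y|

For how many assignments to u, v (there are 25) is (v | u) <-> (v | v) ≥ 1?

value 1: 15 assignments (counts)
value 3/4: 4 assignments
value 1/2: 3 assignments
value 1/4: 2 assignments
value 0: 1 assignment
So 15 of the 25 assignments meet the threshold.

15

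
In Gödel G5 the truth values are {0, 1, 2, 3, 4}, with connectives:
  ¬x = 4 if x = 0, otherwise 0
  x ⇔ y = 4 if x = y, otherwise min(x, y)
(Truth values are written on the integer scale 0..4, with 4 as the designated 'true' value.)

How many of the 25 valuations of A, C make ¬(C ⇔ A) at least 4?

8

value 4: 8 assignments (counts)
value 0: 17 assignments
So 8 of the 25 assignments meet the threshold.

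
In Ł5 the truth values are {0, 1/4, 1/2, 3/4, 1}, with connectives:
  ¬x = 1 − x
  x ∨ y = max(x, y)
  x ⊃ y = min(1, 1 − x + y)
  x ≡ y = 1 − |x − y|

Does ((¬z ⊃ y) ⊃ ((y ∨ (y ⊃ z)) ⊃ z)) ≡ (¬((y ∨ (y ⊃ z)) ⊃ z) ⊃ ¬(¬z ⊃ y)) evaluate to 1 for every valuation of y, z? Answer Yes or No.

Yes

At y = 1/4, z = 1, for instance:
¬z = ¬1 = 0
¬z ⊃ y = 0 ⊃ 1/4 = 1
y ⊃ z = 1/4 ⊃ 1 = 1
y ∨ (y ⊃ z) = 1/4 ∨ 1 = 1
(y ∨ (y ⊃ z)) ⊃ z = 1 ⊃ 1 = 1
(¬z ⊃ y) ⊃ ((y ∨ (y ⊃ z)) ⊃ z) = 1 ⊃ 1 = 1
¬((y ∨ (y ⊃ z)) ⊃ z) = ¬1 = 0
¬(¬z ⊃ y) = ¬1 = 0
¬((y ∨ (y ⊃ z)) ⊃ z) ⊃ ¬(¬z ⊃ y) = 0 ⊃ 0 = 1
((¬z ⊃ y) ⊃ ((y ∨ (y ⊃ z)) ⊃ z)) ≡ (¬((y ∨ (y ⊃ z)) ⊃ z) ⊃ ¬(¬z ⊃ y)) = 1 ≡ 1 = 1
and checking the remaining 24 assignments likewise gives ≥ 1 in every case.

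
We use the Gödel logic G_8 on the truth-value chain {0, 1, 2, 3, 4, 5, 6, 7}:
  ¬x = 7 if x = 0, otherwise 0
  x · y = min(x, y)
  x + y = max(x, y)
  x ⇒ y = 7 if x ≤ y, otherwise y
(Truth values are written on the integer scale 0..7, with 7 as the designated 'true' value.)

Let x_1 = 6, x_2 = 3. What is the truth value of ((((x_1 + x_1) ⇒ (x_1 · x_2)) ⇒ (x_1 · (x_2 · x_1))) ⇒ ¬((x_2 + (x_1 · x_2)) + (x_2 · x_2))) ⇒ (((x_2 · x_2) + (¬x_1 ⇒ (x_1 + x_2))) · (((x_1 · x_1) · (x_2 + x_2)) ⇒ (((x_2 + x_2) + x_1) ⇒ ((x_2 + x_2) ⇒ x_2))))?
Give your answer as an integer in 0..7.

x_1 + x_1 = 6 + 6 = 6
x_1 · x_2 = 6 · 3 = 3
(x_1 + x_1) ⇒ (x_1 · x_2) = 6 ⇒ 3 = 3
x_2 · x_1 = 3 · 6 = 3
x_1 · (x_2 · x_1) = 6 · 3 = 3
((x_1 + x_1) ⇒ (x_1 · x_2)) ⇒ (x_1 · (x_2 · x_1)) = 3 ⇒ 3 = 7
x_1 · x_2 = 6 · 3 = 3
x_2 + (x_1 · x_2) = 3 + 3 = 3
x_2 · x_2 = 3 · 3 = 3
(x_2 + (x_1 · x_2)) + (x_2 · x_2) = 3 + 3 = 3
¬((x_2 + (x_1 · x_2)) + (x_2 · x_2)) = ¬3 = 0
(((x_1 + x_1) ⇒ (x_1 · x_2)) ⇒ (x_1 · (x_2 · x_1))) ⇒ ¬((x_2 + (x_1 · x_2)) + (x_2 · x_2)) = 7 ⇒ 0 = 0
x_2 · x_2 = 3 · 3 = 3
¬x_1 = ¬6 = 0
x_1 + x_2 = 6 + 3 = 6
¬x_1 ⇒ (x_1 + x_2) = 0 ⇒ 6 = 7
(x_2 · x_2) + (¬x_1 ⇒ (x_1 + x_2)) = 3 + 7 = 7
x_1 · x_1 = 6 · 6 = 6
x_2 + x_2 = 3 + 3 = 3
(x_1 · x_1) · (x_2 + x_2) = 6 · 3 = 3
x_2 + x_2 = 3 + 3 = 3
(x_2 + x_2) + x_1 = 3 + 6 = 6
x_2 + x_2 = 3 + 3 = 3
(x_2 + x_2) ⇒ x_2 = 3 ⇒ 3 = 7
((x_2 + x_2) + x_1) ⇒ ((x_2 + x_2) ⇒ x_2) = 6 ⇒ 7 = 7
((x_1 · x_1) · (x_2 + x_2)) ⇒ (((x_2 + x_2) + x_1) ⇒ ((x_2 + x_2) ⇒ x_2)) = 3 ⇒ 7 = 7
((x_2 · x_2) + (¬x_1 ⇒ (x_1 + x_2))) · (((x_1 · x_1) · (x_2 + x_2)) ⇒ (((x_2 + x_2) + x_1) ⇒ ((x_2 + x_2) ⇒ x_2))) = 7 · 7 = 7
((((x_1 + x_1) ⇒ (x_1 · x_2)) ⇒ (x_1 · (x_2 · x_1))) ⇒ ¬((x_2 + (x_1 · x_2)) + (x_2 · x_2))) ⇒ (((x_2 · x_2) + (¬x_1 ⇒ (x_1 + x_2))) · (((x_1 · x_1) · (x_2 + x_2)) ⇒ (((x_2 + x_2) + x_1) ⇒ ((x_2 + x_2) ⇒ x_2)))) = 0 ⇒ 7 = 7

7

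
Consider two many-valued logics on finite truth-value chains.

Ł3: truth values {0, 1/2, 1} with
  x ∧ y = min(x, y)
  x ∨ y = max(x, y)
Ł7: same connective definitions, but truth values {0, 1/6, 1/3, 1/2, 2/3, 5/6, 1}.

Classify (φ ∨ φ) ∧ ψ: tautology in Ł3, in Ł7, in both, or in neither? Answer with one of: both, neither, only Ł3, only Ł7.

neither

In Ł3: at φ = 0, ψ = 0 the value is 0 — not a tautology.
In Ł7: at φ = 0, ψ = 0 the value is 0 — not a tautology.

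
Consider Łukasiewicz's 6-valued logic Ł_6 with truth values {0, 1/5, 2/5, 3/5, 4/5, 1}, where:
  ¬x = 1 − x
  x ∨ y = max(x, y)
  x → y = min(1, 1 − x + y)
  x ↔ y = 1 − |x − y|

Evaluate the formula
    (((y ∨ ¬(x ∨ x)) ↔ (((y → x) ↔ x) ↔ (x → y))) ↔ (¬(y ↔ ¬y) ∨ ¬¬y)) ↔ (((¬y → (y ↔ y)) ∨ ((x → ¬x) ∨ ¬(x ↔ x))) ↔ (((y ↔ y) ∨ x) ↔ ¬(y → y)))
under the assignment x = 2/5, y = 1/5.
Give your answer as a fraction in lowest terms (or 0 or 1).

x ∨ x = 2/5 ∨ 2/5 = 2/5
¬(x ∨ x) = ¬2/5 = 3/5
y ∨ ¬(x ∨ x) = 1/5 ∨ 3/5 = 3/5
y → x = 1/5 → 2/5 = 1
(y → x) ↔ x = 1 ↔ 2/5 = 2/5
x → y = 2/5 → 1/5 = 4/5
((y → x) ↔ x) ↔ (x → y) = 2/5 ↔ 4/5 = 3/5
(y ∨ ¬(x ∨ x)) ↔ (((y → x) ↔ x) ↔ (x → y)) = 3/5 ↔ 3/5 = 1
¬y = ¬1/5 = 4/5
y ↔ ¬y = 1/5 ↔ 4/5 = 2/5
¬(y ↔ ¬y) = ¬2/5 = 3/5
¬y = ¬1/5 = 4/5
¬¬y = ¬4/5 = 1/5
¬(y ↔ ¬y) ∨ ¬¬y = 3/5 ∨ 1/5 = 3/5
((y ∨ ¬(x ∨ x)) ↔ (((y → x) ↔ x) ↔ (x → y))) ↔ (¬(y ↔ ¬y) ∨ ¬¬y) = 1 ↔ 3/5 = 3/5
¬y = ¬1/5 = 4/5
y ↔ y = 1/5 ↔ 1/5 = 1
¬y → (y ↔ y) = 4/5 → 1 = 1
¬x = ¬2/5 = 3/5
x → ¬x = 2/5 → 3/5 = 1
x ↔ x = 2/5 ↔ 2/5 = 1
¬(x ↔ x) = ¬1 = 0
(x → ¬x) ∨ ¬(x ↔ x) = 1 ∨ 0 = 1
(¬y → (y ↔ y)) ∨ ((x → ¬x) ∨ ¬(x ↔ x)) = 1 ∨ 1 = 1
y ↔ y = 1/5 ↔ 1/5 = 1
(y ↔ y) ∨ x = 1 ∨ 2/5 = 1
y → y = 1/5 → 1/5 = 1
¬(y → y) = ¬1 = 0
((y ↔ y) ∨ x) ↔ ¬(y → y) = 1 ↔ 0 = 0
((¬y → (y ↔ y)) ∨ ((x → ¬x) ∨ ¬(x ↔ x))) ↔ (((y ↔ y) ∨ x) ↔ ¬(y → y)) = 1 ↔ 0 = 0
(((y ∨ ¬(x ∨ x)) ↔ (((y → x) ↔ x) ↔ (x → y))) ↔ (¬(y ↔ ¬y) ∨ ¬¬y)) ↔ (((¬y → (y ↔ y)) ∨ ((x → ¬x) ∨ ¬(x ↔ x))) ↔ (((y ↔ y) ∨ x) ↔ ¬(y → y))) = 3/5 ↔ 0 = 2/5

2/5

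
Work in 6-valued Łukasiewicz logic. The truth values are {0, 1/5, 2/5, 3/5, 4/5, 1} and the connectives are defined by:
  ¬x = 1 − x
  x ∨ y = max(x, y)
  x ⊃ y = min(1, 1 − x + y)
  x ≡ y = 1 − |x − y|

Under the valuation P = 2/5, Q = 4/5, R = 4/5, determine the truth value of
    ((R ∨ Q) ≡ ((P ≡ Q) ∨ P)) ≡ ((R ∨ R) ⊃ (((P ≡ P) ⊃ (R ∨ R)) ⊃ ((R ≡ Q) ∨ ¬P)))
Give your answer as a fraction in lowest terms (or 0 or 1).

4/5

R ∨ Q = 4/5 ∨ 4/5 = 4/5
P ≡ Q = 2/5 ≡ 4/5 = 3/5
(P ≡ Q) ∨ P = 3/5 ∨ 2/5 = 3/5
(R ∨ Q) ≡ ((P ≡ Q) ∨ P) = 4/5 ≡ 3/5 = 4/5
R ∨ R = 4/5 ∨ 4/5 = 4/5
P ≡ P = 2/5 ≡ 2/5 = 1
R ∨ R = 4/5 ∨ 4/5 = 4/5
(P ≡ P) ⊃ (R ∨ R) = 1 ⊃ 4/5 = 4/5
R ≡ Q = 4/5 ≡ 4/5 = 1
¬P = ¬2/5 = 3/5
(R ≡ Q) ∨ ¬P = 1 ∨ 3/5 = 1
((P ≡ P) ⊃ (R ∨ R)) ⊃ ((R ≡ Q) ∨ ¬P) = 4/5 ⊃ 1 = 1
(R ∨ R) ⊃ (((P ≡ P) ⊃ (R ∨ R)) ⊃ ((R ≡ Q) ∨ ¬P)) = 4/5 ⊃ 1 = 1
((R ∨ Q) ≡ ((P ≡ Q) ∨ P)) ≡ ((R ∨ R) ⊃ (((P ≡ P) ⊃ (R ∨ R)) ⊃ ((R ≡ Q) ∨ ¬P))) = 4/5 ≡ 1 = 4/5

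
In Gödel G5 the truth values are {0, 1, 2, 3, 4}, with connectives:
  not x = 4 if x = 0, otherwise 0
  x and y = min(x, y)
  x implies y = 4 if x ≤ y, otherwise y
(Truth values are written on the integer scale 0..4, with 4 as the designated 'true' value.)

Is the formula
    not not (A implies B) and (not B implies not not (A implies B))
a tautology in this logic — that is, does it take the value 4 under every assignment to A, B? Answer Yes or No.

No

Counterexample: take A = 1, B = 0.
A implies B = 1 implies 0 = 0
not (A implies B) = not 0 = 4
not not (A implies B) = not 4 = 0
not B = not 0 = 4
not B implies not not (A implies B) = 4 implies 0 = 0
not not (A implies B) and (not B implies not not (A implies B)) = 0 and 0 = 0
This gives 0 ≠ 4.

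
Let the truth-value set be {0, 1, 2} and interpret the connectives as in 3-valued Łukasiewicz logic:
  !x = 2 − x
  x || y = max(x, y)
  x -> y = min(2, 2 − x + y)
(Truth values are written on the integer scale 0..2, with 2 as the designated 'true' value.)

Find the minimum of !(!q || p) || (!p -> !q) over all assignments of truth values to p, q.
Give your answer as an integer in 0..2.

1

Take p = 0, q = 1:
!q = !1 = 1
!q || p = 1 || 0 = 1
!(!q || p) = !1 = 1
!p = !0 = 2
!q = !1 = 1
!p -> !q = 2 -> 1 = 1
!(!q || p) || (!p -> !q) = 1 || 1 = 1
No assignment yields a value below 1, so this is the minimum.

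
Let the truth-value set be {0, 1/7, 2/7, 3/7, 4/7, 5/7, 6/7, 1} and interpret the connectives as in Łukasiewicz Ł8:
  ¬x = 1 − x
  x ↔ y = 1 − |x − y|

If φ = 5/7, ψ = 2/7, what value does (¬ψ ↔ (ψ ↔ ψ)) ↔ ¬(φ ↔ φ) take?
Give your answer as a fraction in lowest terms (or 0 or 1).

2/7

¬ψ = ¬2/7 = 5/7
ψ ↔ ψ = 2/7 ↔ 2/7 = 1
¬ψ ↔ (ψ ↔ ψ) = 5/7 ↔ 1 = 5/7
φ ↔ φ = 5/7 ↔ 5/7 = 1
¬(φ ↔ φ) = ¬1 = 0
(¬ψ ↔ (ψ ↔ ψ)) ↔ ¬(φ ↔ φ) = 5/7 ↔ 0 = 2/7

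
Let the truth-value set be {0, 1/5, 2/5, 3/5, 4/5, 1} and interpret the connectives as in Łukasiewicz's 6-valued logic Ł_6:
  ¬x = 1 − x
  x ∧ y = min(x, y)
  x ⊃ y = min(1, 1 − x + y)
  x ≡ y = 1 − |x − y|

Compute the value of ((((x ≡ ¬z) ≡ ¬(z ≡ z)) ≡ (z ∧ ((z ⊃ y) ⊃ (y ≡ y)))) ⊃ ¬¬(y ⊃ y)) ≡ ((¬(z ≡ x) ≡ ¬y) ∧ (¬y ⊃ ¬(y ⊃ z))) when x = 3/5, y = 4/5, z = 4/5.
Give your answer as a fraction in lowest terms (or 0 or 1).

¬z = ¬4/5 = 1/5
x ≡ ¬z = 3/5 ≡ 1/5 = 3/5
z ≡ z = 4/5 ≡ 4/5 = 1
¬(z ≡ z) = ¬1 = 0
(x ≡ ¬z) ≡ ¬(z ≡ z) = 3/5 ≡ 0 = 2/5
z ⊃ y = 4/5 ⊃ 4/5 = 1
y ≡ y = 4/5 ≡ 4/5 = 1
(z ⊃ y) ⊃ (y ≡ y) = 1 ⊃ 1 = 1
z ∧ ((z ⊃ y) ⊃ (y ≡ y)) = 4/5 ∧ 1 = 4/5
((x ≡ ¬z) ≡ ¬(z ≡ z)) ≡ (z ∧ ((z ⊃ y) ⊃ (y ≡ y))) = 2/5 ≡ 4/5 = 3/5
y ⊃ y = 4/5 ⊃ 4/5 = 1
¬(y ⊃ y) = ¬1 = 0
¬¬(y ⊃ y) = ¬0 = 1
(((x ≡ ¬z) ≡ ¬(z ≡ z)) ≡ (z ∧ ((z ⊃ y) ⊃ (y ≡ y)))) ⊃ ¬¬(y ⊃ y) = 3/5 ⊃ 1 = 1
z ≡ x = 4/5 ≡ 3/5 = 4/5
¬(z ≡ x) = ¬4/5 = 1/5
¬y = ¬4/5 = 1/5
¬(z ≡ x) ≡ ¬y = 1/5 ≡ 1/5 = 1
¬y = ¬4/5 = 1/5
y ⊃ z = 4/5 ⊃ 4/5 = 1
¬(y ⊃ z) = ¬1 = 0
¬y ⊃ ¬(y ⊃ z) = 1/5 ⊃ 0 = 4/5
(¬(z ≡ x) ≡ ¬y) ∧ (¬y ⊃ ¬(y ⊃ z)) = 1 ∧ 4/5 = 4/5
((((x ≡ ¬z) ≡ ¬(z ≡ z)) ≡ (z ∧ ((z ⊃ y) ⊃ (y ≡ y)))) ⊃ ¬¬(y ⊃ y)) ≡ ((¬(z ≡ x) ≡ ¬y) ∧ (¬y ⊃ ¬(y ⊃ z))) = 1 ≡ 4/5 = 4/5

4/5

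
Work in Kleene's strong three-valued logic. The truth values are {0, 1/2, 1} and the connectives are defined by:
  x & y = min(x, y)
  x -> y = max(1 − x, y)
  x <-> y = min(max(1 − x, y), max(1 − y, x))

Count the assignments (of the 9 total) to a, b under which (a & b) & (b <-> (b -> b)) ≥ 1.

a = 0, b = 0 ↦ 0  <
a = 0, b = 1/2 ↦ 0  <
a = 0, b = 1 ↦ 0  <
a = 1/2, b = 0 ↦ 0  <
a = 1/2, b = 1/2 ↦ 1/2  <
a = 1/2, b = 1 ↦ 1/2  <
a = 1, b = 0 ↦ 0  <
a = 1, b = 1/2 ↦ 1/2  <
a = 1, b = 1 ↦ 1  ≥
So 1 of the 9 assignments meets the threshold.

1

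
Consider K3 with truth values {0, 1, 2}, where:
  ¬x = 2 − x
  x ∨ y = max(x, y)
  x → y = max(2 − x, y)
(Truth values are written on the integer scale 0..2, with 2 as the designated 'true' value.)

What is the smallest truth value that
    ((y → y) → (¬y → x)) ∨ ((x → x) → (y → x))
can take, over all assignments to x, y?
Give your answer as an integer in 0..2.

1

Take x = 0, y = 1:
y → y = 1 → 1 = 1
¬y = ¬1 = 1
¬y → x = 1 → 0 = 1
(y → y) → (¬y → x) = 1 → 1 = 1
x → x = 0 → 0 = 2
y → x = 1 → 0 = 1
(x → x) → (y → x) = 2 → 1 = 1
((y → y) → (¬y → x)) ∨ ((x → x) → (y → x)) = 1 ∨ 1 = 1
No assignment yields a value below 1, so this is the minimum.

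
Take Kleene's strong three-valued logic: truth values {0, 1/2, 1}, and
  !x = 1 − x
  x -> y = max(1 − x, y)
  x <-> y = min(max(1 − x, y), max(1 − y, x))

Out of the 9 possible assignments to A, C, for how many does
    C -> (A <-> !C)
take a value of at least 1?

A = 0, C = 0 ↦ 1  ≥
A = 0, C = 1/2 ↦ 1/2  <
A = 0, C = 1 ↦ 1  ≥
A = 1/2, C = 0 ↦ 1  ≥
A = 1/2, C = 1/2 ↦ 1/2  <
A = 1/2, C = 1 ↦ 1/2  <
A = 1, C = 0 ↦ 1  ≥
A = 1, C = 1/2 ↦ 1/2  <
A = 1, C = 1 ↦ 0  <
So 4 of the 9 assignments meet the threshold.

4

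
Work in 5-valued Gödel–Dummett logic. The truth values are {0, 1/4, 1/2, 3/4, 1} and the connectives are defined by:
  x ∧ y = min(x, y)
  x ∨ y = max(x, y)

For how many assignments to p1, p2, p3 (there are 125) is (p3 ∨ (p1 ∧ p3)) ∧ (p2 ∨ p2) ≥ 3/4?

value 1: 5 assignments (counts)
value 3/4: 15 assignments (counts)
value 1/2: 25 assignments
value 1/4: 35 assignments
value 0: 45 assignments
So 20 of the 125 assignments meet the threshold.

20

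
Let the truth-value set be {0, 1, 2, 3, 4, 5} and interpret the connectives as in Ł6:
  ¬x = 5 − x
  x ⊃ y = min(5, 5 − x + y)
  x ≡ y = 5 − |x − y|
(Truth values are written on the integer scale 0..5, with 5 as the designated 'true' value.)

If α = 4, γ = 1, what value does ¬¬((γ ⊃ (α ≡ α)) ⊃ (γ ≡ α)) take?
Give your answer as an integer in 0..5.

2

α ≡ α = 4 ≡ 4 = 5
γ ⊃ (α ≡ α) = 1 ⊃ 5 = 5
γ ≡ α = 1 ≡ 4 = 2
(γ ⊃ (α ≡ α)) ⊃ (γ ≡ α) = 5 ⊃ 2 = 2
¬((γ ⊃ (α ≡ α)) ⊃ (γ ≡ α)) = ¬2 = 3
¬¬((γ ⊃ (α ≡ α)) ⊃ (γ ≡ α)) = ¬3 = 2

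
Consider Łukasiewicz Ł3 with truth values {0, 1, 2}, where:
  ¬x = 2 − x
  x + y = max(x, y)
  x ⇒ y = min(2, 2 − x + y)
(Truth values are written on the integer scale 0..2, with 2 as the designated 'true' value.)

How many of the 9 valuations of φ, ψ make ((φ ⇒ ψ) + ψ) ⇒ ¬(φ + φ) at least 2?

5

φ = 0, ψ = 0 ↦ 2  ≥
φ = 0, ψ = 1 ↦ 2  ≥
φ = 0, ψ = 2 ↦ 2  ≥
φ = 1, ψ = 0 ↦ 2  ≥
φ = 1, ψ = 1 ↦ 1  <
φ = 1, ψ = 2 ↦ 1  <
φ = 2, ψ = 0 ↦ 2  ≥
φ = 2, ψ = 1 ↦ 1  <
φ = 2, ψ = 2 ↦ 0  <
So 5 of the 9 assignments meet the threshold.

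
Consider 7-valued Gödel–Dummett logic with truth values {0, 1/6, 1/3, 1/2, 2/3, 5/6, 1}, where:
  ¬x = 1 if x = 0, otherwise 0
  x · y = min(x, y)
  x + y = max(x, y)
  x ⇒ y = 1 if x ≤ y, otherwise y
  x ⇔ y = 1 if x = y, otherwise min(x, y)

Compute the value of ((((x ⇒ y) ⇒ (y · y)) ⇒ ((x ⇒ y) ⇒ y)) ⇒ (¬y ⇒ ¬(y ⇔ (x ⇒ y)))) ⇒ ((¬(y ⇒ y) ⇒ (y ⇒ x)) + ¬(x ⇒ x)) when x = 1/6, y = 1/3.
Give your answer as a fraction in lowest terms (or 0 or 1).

1

x ⇒ y = 1/6 ⇒ 1/3 = 1
y · y = 1/3 · 1/3 = 1/3
(x ⇒ y) ⇒ (y · y) = 1 ⇒ 1/3 = 1/3
x ⇒ y = 1/6 ⇒ 1/3 = 1
(x ⇒ y) ⇒ y = 1 ⇒ 1/3 = 1/3
((x ⇒ y) ⇒ (y · y)) ⇒ ((x ⇒ y) ⇒ y) = 1/3 ⇒ 1/3 = 1
¬y = ¬1/3 = 0
x ⇒ y = 1/6 ⇒ 1/3 = 1
y ⇔ (x ⇒ y) = 1/3 ⇔ 1 = 1/3
¬(y ⇔ (x ⇒ y)) = ¬1/3 = 0
¬y ⇒ ¬(y ⇔ (x ⇒ y)) = 0 ⇒ 0 = 1
(((x ⇒ y) ⇒ (y · y)) ⇒ ((x ⇒ y) ⇒ y)) ⇒ (¬y ⇒ ¬(y ⇔ (x ⇒ y))) = 1 ⇒ 1 = 1
y ⇒ y = 1/3 ⇒ 1/3 = 1
¬(y ⇒ y) = ¬1 = 0
y ⇒ x = 1/3 ⇒ 1/6 = 1/6
¬(y ⇒ y) ⇒ (y ⇒ x) = 0 ⇒ 1/6 = 1
x ⇒ x = 1/6 ⇒ 1/6 = 1
¬(x ⇒ x) = ¬1 = 0
(¬(y ⇒ y) ⇒ (y ⇒ x)) + ¬(x ⇒ x) = 1 + 0 = 1
((((x ⇒ y) ⇒ (y · y)) ⇒ ((x ⇒ y) ⇒ y)) ⇒ (¬y ⇒ ¬(y ⇔ (x ⇒ y)))) ⇒ ((¬(y ⇒ y) ⇒ (y ⇒ x)) + ¬(x ⇒ x)) = 1 ⇒ 1 = 1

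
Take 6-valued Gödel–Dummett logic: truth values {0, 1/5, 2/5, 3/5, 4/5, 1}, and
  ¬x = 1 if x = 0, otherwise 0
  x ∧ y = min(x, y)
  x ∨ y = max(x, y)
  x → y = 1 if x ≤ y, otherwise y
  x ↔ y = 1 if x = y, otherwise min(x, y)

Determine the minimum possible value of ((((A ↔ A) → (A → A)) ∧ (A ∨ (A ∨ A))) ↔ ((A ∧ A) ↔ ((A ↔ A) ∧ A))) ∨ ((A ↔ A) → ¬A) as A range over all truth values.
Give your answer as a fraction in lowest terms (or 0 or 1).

Take A = 1/5:
A ↔ A = 1/5 ↔ 1/5 = 1
A → A = 1/5 → 1/5 = 1
(A ↔ A) → (A → A) = 1 → 1 = 1
A ∨ A = 1/5 ∨ 1/5 = 1/5
A ∨ (A ∨ A) = 1/5 ∨ 1/5 = 1/5
((A ↔ A) → (A → A)) ∧ (A ∨ (A ∨ A)) = 1 ∧ 1/5 = 1/5
A ∧ A = 1/5 ∧ 1/5 = 1/5
A ↔ A = 1/5 ↔ 1/5 = 1
(A ↔ A) ∧ A = 1 ∧ 1/5 = 1/5
(A ∧ A) ↔ ((A ↔ A) ∧ A) = 1/5 ↔ 1/5 = 1
(((A ↔ A) → (A → A)) ∧ (A ∨ (A ∨ A))) ↔ ((A ∧ A) ↔ ((A ↔ A) ∧ A)) = 1/5 ↔ 1 = 1/5
A ↔ A = 1/5 ↔ 1/5 = 1
¬A = ¬1/5 = 0
(A ↔ A) → ¬A = 1 → 0 = 0
((((A ↔ A) → (A → A)) ∧ (A ∨ (A ∨ A))) ↔ ((A ∧ A) ↔ ((A ↔ A) ∧ A))) ∨ ((A ↔ A) → ¬A) = 1/5 ∨ 0 = 1/5
No assignment yields a value below 1/5, so this is the minimum.

1/5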